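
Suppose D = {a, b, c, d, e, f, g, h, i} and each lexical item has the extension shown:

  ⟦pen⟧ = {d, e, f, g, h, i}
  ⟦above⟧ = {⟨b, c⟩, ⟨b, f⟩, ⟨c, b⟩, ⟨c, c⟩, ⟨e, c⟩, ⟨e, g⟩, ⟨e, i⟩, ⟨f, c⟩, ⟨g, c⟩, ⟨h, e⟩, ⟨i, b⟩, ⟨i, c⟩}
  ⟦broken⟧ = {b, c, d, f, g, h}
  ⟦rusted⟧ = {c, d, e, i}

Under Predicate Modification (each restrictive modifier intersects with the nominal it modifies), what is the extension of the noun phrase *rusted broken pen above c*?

{ }

⟦above c⟧ = {x : ⟨x, c⟩ ∈ ⟦above⟧} = {b, c, e, f, g, i}
⟦pen⟧ = {d, e, f, g, h, i}
… ∩ ⟦above c⟧ = {d, e, f, g, h, i} ∩ {b, c, e, f, g, i} = {e, f, g, i}
… ∩ ⟦rusted⟧ = {e, f, g, i} ∩ {c, d, e, i} = {e, i}
… ∩ ⟦broken⟧ = {e, i} ∩ {b, c, d, f, g, h} = ∅
So ⟦rusted broken pen above c⟧ = { }.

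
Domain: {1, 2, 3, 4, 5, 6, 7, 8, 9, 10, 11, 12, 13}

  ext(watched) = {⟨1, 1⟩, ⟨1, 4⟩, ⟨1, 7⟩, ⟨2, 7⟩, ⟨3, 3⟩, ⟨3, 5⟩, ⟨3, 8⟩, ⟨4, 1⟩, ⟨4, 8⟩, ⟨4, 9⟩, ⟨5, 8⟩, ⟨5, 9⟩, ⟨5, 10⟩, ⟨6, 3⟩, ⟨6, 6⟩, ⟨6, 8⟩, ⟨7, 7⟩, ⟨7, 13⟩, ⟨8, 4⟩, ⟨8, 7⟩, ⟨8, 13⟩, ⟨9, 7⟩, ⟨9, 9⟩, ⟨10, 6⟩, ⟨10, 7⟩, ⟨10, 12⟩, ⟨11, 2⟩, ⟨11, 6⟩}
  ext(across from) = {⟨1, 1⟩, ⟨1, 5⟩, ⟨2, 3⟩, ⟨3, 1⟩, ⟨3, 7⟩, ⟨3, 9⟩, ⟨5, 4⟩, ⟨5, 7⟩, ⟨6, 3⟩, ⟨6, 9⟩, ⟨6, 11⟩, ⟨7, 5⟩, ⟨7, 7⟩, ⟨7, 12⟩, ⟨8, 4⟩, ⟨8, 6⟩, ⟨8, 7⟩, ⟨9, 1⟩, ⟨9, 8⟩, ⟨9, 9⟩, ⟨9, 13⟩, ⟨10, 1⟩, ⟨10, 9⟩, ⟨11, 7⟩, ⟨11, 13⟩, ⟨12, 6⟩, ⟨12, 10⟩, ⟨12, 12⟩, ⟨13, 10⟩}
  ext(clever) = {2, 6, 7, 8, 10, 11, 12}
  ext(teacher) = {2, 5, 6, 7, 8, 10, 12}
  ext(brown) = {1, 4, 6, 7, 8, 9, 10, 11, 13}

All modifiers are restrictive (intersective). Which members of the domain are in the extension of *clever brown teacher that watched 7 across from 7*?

{7, 8}

⟦that watched 7⟧ = {x : ⟨x, 7⟩ ∈ ⟦watched⟧} = {1, 2, 7, 8, 9, 10}
⟦across from 7⟧ = {x : ⟨x, 7⟩ ∈ ⟦across from⟧} = {3, 5, 7, 8, 11}
⟦teacher⟧ = {2, 5, 6, 7, 8, 10, 12}
… ∩ ⟦that watched 7⟧ = {2, 5, 6, 7, 8, 10, 12} ∩ {1, 2, 7, 8, 9, 10} = {2, 7, 8, 10}
… ∩ ⟦across from 7⟧ = {2, 7, 8, 10} ∩ {3, 5, 7, 8, 11} = {7, 8}
… ∩ ⟦clever⟧ = {7, 8} ∩ {2, 6, 7, 8, 10, 11, 12} = {7, 8}
… ∩ ⟦brown⟧ = {7, 8} ∩ {1, 4, 6, 7, 8, 9, 10, 11, 13} = {7, 8}
So ⟦clever brown teacher that watched 7 across from 7⟧ = {7, 8}.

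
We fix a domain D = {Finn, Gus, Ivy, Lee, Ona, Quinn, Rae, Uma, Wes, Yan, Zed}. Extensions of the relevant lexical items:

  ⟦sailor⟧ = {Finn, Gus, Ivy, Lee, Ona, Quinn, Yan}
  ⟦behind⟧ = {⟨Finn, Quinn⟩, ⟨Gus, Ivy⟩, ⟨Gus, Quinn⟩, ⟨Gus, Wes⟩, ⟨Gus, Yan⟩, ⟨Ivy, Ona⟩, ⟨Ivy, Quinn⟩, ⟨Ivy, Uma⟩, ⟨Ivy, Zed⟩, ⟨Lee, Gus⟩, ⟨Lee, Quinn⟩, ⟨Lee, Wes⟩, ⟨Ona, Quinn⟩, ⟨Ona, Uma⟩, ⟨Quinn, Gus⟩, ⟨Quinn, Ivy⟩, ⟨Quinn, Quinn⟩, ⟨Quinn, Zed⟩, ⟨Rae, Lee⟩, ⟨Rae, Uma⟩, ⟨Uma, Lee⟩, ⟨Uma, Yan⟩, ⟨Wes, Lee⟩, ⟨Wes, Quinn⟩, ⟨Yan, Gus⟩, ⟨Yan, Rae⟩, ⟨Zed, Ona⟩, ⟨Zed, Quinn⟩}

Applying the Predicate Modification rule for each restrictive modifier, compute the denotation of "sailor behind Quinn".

⟦behind Quinn⟧ = {x : ⟨x, Quinn⟩ ∈ ⟦behind⟧} = {Finn, Gus, Ivy, Lee, Ona, Quinn, Wes, Zed}
⟦sailor⟧ = {Finn, Gus, Ivy, Lee, Ona, Quinn, Yan}
… ∩ ⟦behind Quinn⟧ = {Finn, Gus, Ivy, Lee, Ona, Quinn, Yan} ∩ {Finn, Gus, Ivy, Lee, Ona, Quinn, Wes, Zed} = {Finn, Gus, Ivy, Lee, Ona, Quinn}
So ⟦sailor behind Quinn⟧ = {Finn, Gus, Ivy, Lee, Ona, Quinn}.

{Finn, Gus, Ivy, Lee, Ona, Quinn}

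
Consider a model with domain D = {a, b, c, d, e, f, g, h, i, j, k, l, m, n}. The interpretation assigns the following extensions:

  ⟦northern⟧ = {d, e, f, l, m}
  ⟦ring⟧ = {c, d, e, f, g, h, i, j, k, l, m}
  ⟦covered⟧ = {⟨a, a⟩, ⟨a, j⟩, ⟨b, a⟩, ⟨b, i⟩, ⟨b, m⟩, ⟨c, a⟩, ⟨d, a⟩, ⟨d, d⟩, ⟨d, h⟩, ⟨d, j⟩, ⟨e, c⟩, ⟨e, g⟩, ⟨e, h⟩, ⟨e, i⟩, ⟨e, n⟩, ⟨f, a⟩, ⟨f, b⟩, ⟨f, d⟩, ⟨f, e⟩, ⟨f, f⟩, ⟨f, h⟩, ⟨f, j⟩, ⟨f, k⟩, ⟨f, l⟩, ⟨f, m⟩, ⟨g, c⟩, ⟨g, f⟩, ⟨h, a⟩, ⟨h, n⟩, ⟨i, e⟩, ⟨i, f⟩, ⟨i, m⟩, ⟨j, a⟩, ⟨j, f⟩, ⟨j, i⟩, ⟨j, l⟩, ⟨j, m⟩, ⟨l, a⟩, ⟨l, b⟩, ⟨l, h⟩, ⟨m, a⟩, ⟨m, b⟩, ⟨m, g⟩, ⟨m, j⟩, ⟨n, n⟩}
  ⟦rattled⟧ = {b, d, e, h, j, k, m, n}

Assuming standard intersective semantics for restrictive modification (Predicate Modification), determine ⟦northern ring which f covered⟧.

{d, e, f, l, m}

⟦which f covered⟧ = {x : ⟨f, x⟩ ∈ ⟦covered⟧} = {a, b, d, e, f, h, j, k, l, m}
⟦ring⟧ = {c, d, e, f, g, h, i, j, k, l, m}
… ∩ ⟦which f covered⟧ = {c, d, e, f, g, h, i, j, k, l, m} ∩ {a, b, d, e, f, h, j, k, l, m} = {d, e, f, h, j, k, l, m}
… ∩ ⟦northern⟧ = {d, e, f, h, j, k, l, m} ∩ {d, e, f, l, m} = {d, e, f, l, m}
So ⟦northern ring which f covered⟧ = {d, e, f, l, m}.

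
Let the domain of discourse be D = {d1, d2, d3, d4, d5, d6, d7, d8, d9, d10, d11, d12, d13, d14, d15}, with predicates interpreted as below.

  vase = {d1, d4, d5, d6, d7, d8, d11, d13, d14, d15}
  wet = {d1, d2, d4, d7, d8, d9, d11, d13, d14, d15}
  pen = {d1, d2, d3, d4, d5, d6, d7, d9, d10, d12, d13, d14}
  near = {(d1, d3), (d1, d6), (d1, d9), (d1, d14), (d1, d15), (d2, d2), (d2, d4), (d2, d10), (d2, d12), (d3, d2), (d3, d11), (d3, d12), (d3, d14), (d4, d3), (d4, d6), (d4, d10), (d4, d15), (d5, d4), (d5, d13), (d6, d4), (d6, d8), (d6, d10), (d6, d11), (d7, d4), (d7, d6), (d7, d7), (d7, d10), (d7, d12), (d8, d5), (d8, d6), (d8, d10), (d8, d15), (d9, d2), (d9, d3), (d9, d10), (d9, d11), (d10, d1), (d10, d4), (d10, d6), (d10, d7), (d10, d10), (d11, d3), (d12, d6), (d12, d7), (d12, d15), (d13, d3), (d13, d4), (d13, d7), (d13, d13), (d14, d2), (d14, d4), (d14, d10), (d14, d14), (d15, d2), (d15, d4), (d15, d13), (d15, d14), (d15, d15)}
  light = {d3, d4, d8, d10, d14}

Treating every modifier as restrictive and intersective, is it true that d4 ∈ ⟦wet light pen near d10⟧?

yes

⟦near d10⟧ = {x : ⟨x, d10⟩ ∈ ⟦near⟧} = {d2, d4, d6, d7, d8, d9, d10, d14}
⟦pen⟧ = {d1, d2, d3, d4, d5, d6, d7, d9, d10, d12, d13, d14}
… ∩ ⟦near d10⟧ = {d1, d2, d3, d4, d5, d6, d7, d9, d10, d12, d13, d14} ∩ {d2, d4, d6, d7, d8, d9, d10, d14} = {d2, d4, d6, d7, d9, d10, d14}
… ∩ ⟦wet⟧ = {d2, d4, d6, d7, d9, d10, d14} ∩ {d1, d2, d4, d7, d8, d9, d11, d13, d14, d15} = {d2, d4, d7, d9, d14}
… ∩ ⟦light⟧ = {d2, d4, d7, d9, d14} ∩ {d3, d4, d8, d10, d14} = {d4, d14}
⟦wet light pen near d10⟧ = {d4, d14}; d4 ∈ this set.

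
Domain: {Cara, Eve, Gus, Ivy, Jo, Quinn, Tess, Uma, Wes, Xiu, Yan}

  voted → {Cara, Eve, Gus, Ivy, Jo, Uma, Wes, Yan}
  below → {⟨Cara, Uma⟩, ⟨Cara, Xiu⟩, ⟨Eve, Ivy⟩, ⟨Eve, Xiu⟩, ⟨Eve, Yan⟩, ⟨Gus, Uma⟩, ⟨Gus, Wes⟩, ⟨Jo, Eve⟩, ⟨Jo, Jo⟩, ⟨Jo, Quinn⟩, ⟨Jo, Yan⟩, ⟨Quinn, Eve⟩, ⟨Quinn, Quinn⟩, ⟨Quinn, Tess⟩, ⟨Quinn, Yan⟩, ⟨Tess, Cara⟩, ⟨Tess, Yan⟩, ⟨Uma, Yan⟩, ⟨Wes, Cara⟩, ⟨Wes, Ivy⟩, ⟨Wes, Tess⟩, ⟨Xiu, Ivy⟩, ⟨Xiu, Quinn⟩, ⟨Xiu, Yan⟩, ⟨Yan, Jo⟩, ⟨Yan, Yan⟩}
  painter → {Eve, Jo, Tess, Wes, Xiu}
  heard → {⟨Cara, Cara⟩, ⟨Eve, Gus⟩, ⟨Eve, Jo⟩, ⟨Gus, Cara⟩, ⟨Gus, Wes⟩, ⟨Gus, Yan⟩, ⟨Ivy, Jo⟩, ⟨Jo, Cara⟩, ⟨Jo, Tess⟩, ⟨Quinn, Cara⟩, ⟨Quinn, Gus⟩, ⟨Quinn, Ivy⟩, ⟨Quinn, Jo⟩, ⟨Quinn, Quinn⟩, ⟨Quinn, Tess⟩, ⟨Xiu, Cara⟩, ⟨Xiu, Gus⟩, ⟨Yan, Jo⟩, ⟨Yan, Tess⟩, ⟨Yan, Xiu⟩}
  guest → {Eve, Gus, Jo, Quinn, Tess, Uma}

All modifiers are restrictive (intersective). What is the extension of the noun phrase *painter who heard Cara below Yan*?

⟦who heard Cara⟧ = {x : ⟨x, Cara⟩ ∈ ⟦heard⟧} = {Cara, Gus, Jo, Quinn, Xiu}
⟦below Yan⟧ = {x : ⟨x, Yan⟩ ∈ ⟦below⟧} = {Eve, Jo, Quinn, Tess, Uma, Xiu, Yan}
⟦painter⟧ = {Eve, Jo, Tess, Wes, Xiu}
… ∩ ⟦who heard Cara⟧ = {Eve, Jo, Tess, Wes, Xiu} ∩ {Cara, Gus, Jo, Quinn, Xiu} = {Jo, Xiu}
… ∩ ⟦below Yan⟧ = {Jo, Xiu} ∩ {Eve, Jo, Quinn, Tess, Uma, Xiu, Yan} = {Jo, Xiu}
So ⟦painter who heard Cara below Yan⟧ = {Jo, Xiu}.

{Jo, Xiu}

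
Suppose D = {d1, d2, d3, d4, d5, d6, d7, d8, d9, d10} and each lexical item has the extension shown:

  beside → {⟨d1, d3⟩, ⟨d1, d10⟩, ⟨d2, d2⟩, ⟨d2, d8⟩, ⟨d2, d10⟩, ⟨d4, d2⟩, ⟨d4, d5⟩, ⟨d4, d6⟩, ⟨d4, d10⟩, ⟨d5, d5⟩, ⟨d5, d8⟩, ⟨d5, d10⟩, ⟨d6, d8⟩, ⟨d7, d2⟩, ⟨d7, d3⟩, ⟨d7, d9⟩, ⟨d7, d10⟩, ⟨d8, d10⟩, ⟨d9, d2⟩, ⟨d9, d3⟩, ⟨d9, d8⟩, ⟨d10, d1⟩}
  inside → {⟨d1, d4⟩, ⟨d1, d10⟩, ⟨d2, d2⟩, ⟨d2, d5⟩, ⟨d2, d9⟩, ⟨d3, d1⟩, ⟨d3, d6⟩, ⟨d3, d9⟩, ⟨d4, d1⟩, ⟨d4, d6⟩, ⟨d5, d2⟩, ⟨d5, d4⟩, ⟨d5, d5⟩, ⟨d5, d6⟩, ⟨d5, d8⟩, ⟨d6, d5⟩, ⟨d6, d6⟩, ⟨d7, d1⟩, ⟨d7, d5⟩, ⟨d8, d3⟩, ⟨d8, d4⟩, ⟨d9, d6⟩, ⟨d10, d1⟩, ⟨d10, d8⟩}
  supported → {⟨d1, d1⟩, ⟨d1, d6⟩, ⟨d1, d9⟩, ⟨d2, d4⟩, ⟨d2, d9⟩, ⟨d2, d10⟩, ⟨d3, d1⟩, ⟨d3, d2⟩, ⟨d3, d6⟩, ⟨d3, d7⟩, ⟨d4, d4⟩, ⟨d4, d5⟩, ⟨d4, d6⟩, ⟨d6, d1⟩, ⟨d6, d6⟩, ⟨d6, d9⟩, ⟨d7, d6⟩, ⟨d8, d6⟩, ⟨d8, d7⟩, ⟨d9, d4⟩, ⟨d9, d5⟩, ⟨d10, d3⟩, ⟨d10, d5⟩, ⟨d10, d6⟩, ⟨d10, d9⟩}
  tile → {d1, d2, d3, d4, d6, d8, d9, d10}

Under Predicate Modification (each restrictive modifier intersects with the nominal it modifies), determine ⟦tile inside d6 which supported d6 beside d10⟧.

⟦inside d6⟧ = {x : ⟨x, d6⟩ ∈ ⟦inside⟧} = {d3, d4, d5, d6, d9}
⟦which supported d6⟧ = {x : ⟨x, d6⟩ ∈ ⟦supported⟧} = {d1, d3, d4, d6, d7, d8, d10}
⟦beside d10⟧ = {x : ⟨x, d10⟩ ∈ ⟦beside⟧} = {d1, d2, d4, d5, d7, d8}
⟦tile⟧ = {d1, d2, d3, d4, d6, d8, d9, d10}
… ∩ ⟦inside d6⟧ = {d1, d2, d3, d4, d6, d8, d9, d10} ∩ {d3, d4, d5, d6, d9} = {d3, d4, d6, d9}
… ∩ ⟦which supported d6⟧ = {d3, d4, d6, d9} ∩ {d1, d3, d4, d6, d7, d8, d10} = {d3, d4, d6}
… ∩ ⟦beside d10⟧ = {d3, d4, d6} ∩ {d1, d2, d4, d5, d7, d8} = {d4}
So ⟦tile inside d6 which supported d6 beside d10⟧ = {d4}.

{d4}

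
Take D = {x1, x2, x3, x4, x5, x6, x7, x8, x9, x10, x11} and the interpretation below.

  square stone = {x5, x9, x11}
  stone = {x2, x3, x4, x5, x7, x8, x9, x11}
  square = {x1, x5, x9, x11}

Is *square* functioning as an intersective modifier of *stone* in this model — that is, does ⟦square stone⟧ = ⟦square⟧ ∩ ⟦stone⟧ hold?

yes

⟦square⟧ ∩ ⟦stone⟧ = {x1, x5, x9, x11} ∩ {x2, x3, x4, x5, x7, x8, x9, x11} = {x5, x9, x11}
Observed ⟦square stone⟧ = {x5, x9, x11}.
These coincide, so the modifier is intersective here.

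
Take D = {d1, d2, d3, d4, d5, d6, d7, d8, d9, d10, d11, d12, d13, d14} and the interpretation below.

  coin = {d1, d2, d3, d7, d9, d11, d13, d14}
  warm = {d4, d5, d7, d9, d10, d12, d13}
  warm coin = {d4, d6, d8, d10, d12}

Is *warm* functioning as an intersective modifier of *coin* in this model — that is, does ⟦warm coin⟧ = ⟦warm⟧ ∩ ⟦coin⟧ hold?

⟦warm⟧ ∩ ⟦coin⟧ = {d4, d5, d7, d9, d10, d12, d13} ∩ {d1, d2, d3, d7, d9, d11, d13, d14} = {d7, d9, d13}
Observed ⟦warm coin⟧ = {d4, d6, d8, d10, d12}.
These differ, so the modifier is not intersective in this model.

no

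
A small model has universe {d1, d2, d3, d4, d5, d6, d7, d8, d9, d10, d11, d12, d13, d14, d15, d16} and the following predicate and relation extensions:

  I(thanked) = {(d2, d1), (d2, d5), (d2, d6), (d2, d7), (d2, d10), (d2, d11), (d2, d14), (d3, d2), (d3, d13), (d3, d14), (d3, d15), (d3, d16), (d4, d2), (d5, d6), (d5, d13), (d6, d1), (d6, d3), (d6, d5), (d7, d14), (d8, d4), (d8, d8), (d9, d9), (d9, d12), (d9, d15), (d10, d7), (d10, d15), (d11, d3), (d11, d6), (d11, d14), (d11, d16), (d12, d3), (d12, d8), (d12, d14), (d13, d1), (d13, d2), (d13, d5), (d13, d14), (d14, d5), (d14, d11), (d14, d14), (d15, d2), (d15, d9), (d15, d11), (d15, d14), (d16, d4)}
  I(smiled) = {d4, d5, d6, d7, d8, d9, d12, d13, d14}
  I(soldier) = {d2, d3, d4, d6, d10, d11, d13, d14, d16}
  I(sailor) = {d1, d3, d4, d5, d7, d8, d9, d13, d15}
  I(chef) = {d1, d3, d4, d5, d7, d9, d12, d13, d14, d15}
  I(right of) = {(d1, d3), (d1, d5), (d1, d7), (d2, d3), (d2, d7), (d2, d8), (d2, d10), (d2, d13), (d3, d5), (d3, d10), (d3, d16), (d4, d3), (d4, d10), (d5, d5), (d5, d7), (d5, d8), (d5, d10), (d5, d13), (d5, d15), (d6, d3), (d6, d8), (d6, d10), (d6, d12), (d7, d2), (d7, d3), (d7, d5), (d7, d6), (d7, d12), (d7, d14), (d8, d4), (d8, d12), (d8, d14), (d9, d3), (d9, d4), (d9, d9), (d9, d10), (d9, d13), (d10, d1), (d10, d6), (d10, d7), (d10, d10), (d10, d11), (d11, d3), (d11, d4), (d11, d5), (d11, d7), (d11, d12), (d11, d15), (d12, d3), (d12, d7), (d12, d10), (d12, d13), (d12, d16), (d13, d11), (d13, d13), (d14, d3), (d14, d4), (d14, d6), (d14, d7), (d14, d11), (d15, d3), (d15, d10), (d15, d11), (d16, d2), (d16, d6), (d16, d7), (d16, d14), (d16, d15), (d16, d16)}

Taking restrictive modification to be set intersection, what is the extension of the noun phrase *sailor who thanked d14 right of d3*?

{d7, d15}

⟦who thanked d14⟧ = {x : ⟨x, d14⟩ ∈ ⟦thanked⟧} = {d2, d3, d7, d11, d12, d13, d14, d15}
⟦right of d3⟧ = {x : ⟨x, d3⟩ ∈ ⟦right of⟧} = {d1, d2, d4, d6, d7, d9, d11, d12, d14, d15}
⟦sailor⟧ = {d1, d3, d4, d5, d7, d8, d9, d13, d15}
… ∩ ⟦who thanked d14⟧ = {d1, d3, d4, d5, d7, d8, d9, d13, d15} ∩ {d2, d3, d7, d11, d12, d13, d14, d15} = {d3, d7, d13, d15}
… ∩ ⟦right of d3⟧ = {d3, d7, d13, d15} ∩ {d1, d2, d4, d6, d7, d9, d11, d12, d14, d15} = {d7, d15}
So ⟦sailor who thanked d14 right of d3⟧ = {d7, d15}.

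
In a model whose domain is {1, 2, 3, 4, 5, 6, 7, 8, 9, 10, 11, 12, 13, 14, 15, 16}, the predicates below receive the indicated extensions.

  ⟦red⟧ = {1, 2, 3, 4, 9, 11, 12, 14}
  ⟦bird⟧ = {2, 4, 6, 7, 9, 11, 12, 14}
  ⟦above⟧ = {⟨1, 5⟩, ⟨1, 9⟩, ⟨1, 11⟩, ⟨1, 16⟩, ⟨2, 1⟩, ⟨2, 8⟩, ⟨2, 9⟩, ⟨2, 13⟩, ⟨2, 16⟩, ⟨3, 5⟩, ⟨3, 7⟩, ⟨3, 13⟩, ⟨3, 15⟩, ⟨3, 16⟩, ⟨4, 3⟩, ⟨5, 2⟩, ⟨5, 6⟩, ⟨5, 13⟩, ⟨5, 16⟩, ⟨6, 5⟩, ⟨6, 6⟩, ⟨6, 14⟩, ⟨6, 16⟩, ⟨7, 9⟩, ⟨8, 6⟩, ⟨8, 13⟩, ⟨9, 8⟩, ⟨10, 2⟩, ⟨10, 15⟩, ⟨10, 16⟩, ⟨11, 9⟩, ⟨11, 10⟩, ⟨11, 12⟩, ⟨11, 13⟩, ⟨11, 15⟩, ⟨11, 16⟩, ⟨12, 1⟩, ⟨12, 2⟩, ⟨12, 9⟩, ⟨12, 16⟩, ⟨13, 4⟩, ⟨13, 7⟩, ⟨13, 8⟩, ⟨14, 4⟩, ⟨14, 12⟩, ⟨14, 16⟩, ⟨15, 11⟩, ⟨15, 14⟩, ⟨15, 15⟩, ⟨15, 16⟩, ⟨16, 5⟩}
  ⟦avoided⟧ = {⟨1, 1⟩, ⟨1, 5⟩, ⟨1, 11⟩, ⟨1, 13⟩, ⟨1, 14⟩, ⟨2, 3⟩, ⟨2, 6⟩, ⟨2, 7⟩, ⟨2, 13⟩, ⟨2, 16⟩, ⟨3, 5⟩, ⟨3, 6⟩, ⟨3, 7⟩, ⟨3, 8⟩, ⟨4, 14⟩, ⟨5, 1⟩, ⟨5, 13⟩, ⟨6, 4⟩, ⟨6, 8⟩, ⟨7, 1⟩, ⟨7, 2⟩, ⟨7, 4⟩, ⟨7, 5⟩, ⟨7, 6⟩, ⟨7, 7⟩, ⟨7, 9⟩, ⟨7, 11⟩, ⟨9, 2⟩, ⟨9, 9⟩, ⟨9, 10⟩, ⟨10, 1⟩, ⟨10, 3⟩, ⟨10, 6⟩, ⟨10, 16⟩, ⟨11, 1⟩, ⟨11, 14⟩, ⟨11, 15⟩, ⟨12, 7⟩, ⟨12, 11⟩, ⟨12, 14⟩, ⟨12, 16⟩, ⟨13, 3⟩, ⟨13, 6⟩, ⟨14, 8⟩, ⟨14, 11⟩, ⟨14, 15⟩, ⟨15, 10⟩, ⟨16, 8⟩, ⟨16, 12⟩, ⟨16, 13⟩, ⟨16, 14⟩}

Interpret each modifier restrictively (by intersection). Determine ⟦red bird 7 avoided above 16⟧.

{2, 11}

⟦7 avoided⟧ = {x : ⟨7, x⟩ ∈ ⟦avoided⟧} = {1, 2, 4, 5, 6, 7, 9, 11}
⟦above 16⟧ = {x : ⟨x, 16⟩ ∈ ⟦above⟧} = {1, 2, 3, 5, 6, 10, 11, 12, 14, 15}
⟦bird⟧ = {2, 4, 6, 7, 9, 11, 12, 14}
… ∩ ⟦7 avoided⟧ = {2, 4, 6, 7, 9, 11, 12, 14} ∩ {1, 2, 4, 5, 6, 7, 9, 11} = {2, 4, 6, 7, 9, 11}
… ∩ ⟦above 16⟧ = {2, 4, 6, 7, 9, 11} ∩ {1, 2, 3, 5, 6, 10, 11, 12, 14, 15} = {2, 6, 11}
… ∩ ⟦red⟧ = {2, 6, 11} ∩ {1, 2, 3, 4, 9, 11, 12, 14} = {2, 11}
So ⟦red bird 7 avoided above 16⟧ = {2, 11}.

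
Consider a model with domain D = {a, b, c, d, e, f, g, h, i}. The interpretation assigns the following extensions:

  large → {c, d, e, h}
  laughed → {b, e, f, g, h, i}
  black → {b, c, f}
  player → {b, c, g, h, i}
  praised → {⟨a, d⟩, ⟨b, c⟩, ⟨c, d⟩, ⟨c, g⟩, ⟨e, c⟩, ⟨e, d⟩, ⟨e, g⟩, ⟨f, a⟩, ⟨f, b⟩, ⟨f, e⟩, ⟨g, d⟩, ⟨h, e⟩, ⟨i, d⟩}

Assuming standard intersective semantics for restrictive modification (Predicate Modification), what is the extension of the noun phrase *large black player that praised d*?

{c}

⟦that praised d⟧ = {x : ⟨x, d⟩ ∈ ⟦praised⟧} = {a, c, e, g, i}
⟦player⟧ = {b, c, g, h, i}
… ∩ ⟦that praised d⟧ = {b, c, g, h, i} ∩ {a, c, e, g, i} = {c, g, i}
… ∩ ⟦large⟧ = {c, g, i} ∩ {c, d, e, h} = {c}
… ∩ ⟦black⟧ = {c} ∩ {b, c, f} = {c}
So ⟦large black player that praised d⟧ = {c}.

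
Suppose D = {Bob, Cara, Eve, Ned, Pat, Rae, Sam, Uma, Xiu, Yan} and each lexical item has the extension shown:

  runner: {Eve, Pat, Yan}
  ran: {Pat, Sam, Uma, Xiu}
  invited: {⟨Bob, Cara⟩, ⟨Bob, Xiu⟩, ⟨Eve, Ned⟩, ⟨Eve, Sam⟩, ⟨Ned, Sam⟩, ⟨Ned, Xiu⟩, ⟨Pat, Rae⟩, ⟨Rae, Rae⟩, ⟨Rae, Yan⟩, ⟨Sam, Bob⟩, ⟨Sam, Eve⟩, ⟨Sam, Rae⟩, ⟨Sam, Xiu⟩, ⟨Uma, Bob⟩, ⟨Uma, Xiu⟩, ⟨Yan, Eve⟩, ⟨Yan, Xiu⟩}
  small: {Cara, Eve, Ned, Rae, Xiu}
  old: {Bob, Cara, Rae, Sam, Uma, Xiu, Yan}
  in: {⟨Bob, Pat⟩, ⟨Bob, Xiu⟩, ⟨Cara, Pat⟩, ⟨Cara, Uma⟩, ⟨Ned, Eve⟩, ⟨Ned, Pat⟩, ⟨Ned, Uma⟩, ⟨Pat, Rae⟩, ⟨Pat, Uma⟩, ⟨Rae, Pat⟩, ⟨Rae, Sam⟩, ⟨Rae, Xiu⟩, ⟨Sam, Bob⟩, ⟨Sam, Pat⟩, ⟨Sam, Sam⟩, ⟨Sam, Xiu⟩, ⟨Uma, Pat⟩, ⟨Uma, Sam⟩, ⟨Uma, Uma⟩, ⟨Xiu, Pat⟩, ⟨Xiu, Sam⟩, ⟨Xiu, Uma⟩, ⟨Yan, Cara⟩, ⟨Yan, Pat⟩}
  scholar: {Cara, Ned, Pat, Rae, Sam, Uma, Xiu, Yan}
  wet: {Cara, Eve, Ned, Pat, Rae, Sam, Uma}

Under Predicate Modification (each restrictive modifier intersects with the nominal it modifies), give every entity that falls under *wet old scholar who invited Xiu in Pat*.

⟦who invited Xiu⟧ = {x : ⟨x, Xiu⟩ ∈ ⟦invited⟧} = {Bob, Ned, Sam, Uma, Yan}
⟦in Pat⟧ = {x : ⟨x, Pat⟩ ∈ ⟦in⟧} = {Bob, Cara, Ned, Rae, Sam, Uma, Xiu, Yan}
⟦scholar⟧ = {Cara, Ned, Pat, Rae, Sam, Uma, Xiu, Yan}
… ∩ ⟦who invited Xiu⟧ = {Cara, Ned, Pat, Rae, Sam, Uma, Xiu, Yan} ∩ {Bob, Ned, Sam, Uma, Yan} = {Ned, Sam, Uma, Yan}
… ∩ ⟦in Pat⟧ = {Ned, Sam, Uma, Yan} ∩ {Bob, Cara, Ned, Rae, Sam, Uma, Xiu, Yan} = {Ned, Sam, Uma, Yan}
… ∩ ⟦wet⟧ = {Ned, Sam, Uma, Yan} ∩ {Cara, Eve, Ned, Pat, Rae, Sam, Uma} = {Ned, Sam, Uma}
… ∩ ⟦old⟧ = {Ned, Sam, Uma} ∩ {Bob, Cara, Rae, Sam, Uma, Xiu, Yan} = {Sam, Uma}
So ⟦wet old scholar who invited Xiu in Pat⟧ = {Sam, Uma}.

{Sam, Uma}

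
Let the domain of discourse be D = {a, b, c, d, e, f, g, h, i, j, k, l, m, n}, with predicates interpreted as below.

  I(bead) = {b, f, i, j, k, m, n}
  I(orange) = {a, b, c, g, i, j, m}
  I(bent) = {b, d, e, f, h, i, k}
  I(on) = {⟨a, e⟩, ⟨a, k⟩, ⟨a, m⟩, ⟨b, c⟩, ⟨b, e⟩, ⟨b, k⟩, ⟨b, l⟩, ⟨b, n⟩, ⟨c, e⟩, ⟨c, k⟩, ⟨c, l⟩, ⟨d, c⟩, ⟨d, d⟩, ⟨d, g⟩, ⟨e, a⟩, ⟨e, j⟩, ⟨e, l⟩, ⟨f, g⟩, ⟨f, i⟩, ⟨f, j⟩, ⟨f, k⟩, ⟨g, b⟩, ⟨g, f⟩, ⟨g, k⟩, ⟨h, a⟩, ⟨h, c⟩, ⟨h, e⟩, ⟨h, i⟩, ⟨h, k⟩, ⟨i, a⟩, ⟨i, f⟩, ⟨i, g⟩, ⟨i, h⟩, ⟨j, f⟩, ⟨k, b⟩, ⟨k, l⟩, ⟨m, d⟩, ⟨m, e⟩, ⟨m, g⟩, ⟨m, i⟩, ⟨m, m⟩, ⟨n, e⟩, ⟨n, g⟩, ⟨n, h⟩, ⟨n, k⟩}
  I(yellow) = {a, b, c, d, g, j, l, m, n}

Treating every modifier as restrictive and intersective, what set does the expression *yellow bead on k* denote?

⟦on k⟧ = {x : ⟨x, k⟩ ∈ ⟦on⟧} = {a, b, c, f, g, h, n}
⟦bead⟧ = {b, f, i, j, k, m, n}
… ∩ ⟦on k⟧ = {b, f, i, j, k, m, n} ∩ {a, b, c, f, g, h, n} = {b, f, n}
… ∩ ⟦yellow⟧ = {b, f, n} ∩ {a, b, c, d, g, j, l, m, n} = {b, n}
So ⟦yellow bead on k⟧ = {b, n}.

{b, n}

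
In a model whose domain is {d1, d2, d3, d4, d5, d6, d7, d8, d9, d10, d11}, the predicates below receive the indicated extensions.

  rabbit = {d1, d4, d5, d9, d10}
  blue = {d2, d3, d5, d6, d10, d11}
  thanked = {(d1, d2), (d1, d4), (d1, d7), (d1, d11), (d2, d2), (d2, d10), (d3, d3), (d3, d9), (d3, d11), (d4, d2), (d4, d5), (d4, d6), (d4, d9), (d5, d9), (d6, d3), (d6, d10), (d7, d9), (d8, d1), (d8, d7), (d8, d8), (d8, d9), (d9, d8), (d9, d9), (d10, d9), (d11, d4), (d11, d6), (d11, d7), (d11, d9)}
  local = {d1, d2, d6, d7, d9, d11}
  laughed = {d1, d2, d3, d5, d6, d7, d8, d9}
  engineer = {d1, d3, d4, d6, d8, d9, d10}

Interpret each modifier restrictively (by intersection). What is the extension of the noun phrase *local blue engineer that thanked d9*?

⟦that thanked d9⟧ = {x : ⟨x, d9⟩ ∈ ⟦thanked⟧} = {d3, d4, d5, d7, d8, d9, d10, d11}
⟦engineer⟧ = {d1, d3, d4, d6, d8, d9, d10}
… ∩ ⟦that thanked d9⟧ = {d1, d3, d4, d6, d8, d9, d10} ∩ {d3, d4, d5, d7, d8, d9, d10, d11} = {d3, d4, d8, d9, d10}
… ∩ ⟦local⟧ = {d3, d4, d8, d9, d10} ∩ {d1, d2, d6, d7, d9, d11} = {d9}
… ∩ ⟦blue⟧ = {d9} ∩ {d2, d3, d5, d6, d10, d11} = ∅
So ⟦local blue engineer that thanked d9⟧ = {}.

{}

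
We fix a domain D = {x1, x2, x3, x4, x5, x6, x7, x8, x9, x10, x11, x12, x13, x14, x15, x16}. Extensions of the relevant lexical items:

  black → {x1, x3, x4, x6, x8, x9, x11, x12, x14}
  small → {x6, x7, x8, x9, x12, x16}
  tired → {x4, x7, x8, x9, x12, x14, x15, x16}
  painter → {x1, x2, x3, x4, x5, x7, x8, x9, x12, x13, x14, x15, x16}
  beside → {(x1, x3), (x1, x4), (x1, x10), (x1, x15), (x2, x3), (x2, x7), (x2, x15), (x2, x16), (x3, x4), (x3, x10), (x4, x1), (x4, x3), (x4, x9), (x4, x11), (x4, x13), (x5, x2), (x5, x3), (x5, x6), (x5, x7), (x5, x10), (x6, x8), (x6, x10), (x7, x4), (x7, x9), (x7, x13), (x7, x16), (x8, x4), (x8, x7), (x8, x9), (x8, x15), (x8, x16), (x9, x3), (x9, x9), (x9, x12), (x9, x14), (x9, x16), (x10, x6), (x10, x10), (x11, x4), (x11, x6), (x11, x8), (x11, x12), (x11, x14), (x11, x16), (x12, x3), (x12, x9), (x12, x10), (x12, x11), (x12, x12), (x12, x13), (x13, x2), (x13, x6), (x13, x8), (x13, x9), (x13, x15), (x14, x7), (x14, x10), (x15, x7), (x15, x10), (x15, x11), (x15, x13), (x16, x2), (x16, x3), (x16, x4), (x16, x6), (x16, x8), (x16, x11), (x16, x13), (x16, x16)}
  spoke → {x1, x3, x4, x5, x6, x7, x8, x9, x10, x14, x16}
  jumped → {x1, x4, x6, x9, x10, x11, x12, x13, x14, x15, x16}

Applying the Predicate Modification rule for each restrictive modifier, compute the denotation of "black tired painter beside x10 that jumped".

⟦beside x10⟧ = {x : ⟨x, x10⟩ ∈ ⟦beside⟧} = {x1, x3, x5, x6, x10, x12, x14, x15}
⟦that jumped⟧ = ⟦jumped⟧ = {x1, x4, x6, x9, x10, x11, x12, x13, x14, x15, x16}
⟦painter⟧ = {x1, x2, x3, x4, x5, x7, x8, x9, x12, x13, x14, x15, x16}
… ∩ ⟦beside x10⟧ = {x1, x2, x3, x4, x5, x7, x8, x9, x12, x13, x14, x15, x16} ∩ {x1, x3, x5, x6, x10, x12, x14, x15} = {x1, x3, x5, x12, x14, x15}
… ∩ ⟦that jumped⟧ = {x1, x3, x5, x12, x14, x15} ∩ {x1, x4, x6, x9, x10, x11, x12, x13, x14, x15, x16} = {x1, x12, x14, x15}
… ∩ ⟦black⟧ = {x1, x12, x14, x15} ∩ {x1, x3, x4, x6, x8, x9, x11, x12, x14} = {x1, x12, x14}
… ∩ ⟦tired⟧ = {x1, x12, x14} ∩ {x4, x7, x8, x9, x12, x14, x15, x16} = {x12, x14}
So ⟦black tired painter beside x10 that jumped⟧ = {x12, x14}.

{x12, x14}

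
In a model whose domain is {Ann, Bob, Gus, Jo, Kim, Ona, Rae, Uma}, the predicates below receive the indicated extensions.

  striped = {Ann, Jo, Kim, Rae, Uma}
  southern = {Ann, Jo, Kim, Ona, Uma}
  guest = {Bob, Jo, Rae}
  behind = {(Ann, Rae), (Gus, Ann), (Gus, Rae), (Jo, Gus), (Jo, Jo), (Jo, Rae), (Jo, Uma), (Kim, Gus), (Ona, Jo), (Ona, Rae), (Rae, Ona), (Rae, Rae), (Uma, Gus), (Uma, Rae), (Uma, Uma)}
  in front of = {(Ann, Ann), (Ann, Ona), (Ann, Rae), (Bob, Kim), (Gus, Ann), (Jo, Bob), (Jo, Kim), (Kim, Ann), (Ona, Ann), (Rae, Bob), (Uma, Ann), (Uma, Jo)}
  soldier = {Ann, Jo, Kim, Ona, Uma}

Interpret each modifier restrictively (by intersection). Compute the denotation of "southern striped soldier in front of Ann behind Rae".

{Ann, Uma}

⟦in front of Ann⟧ = {x : ⟨x, Ann⟩ ∈ ⟦in front of⟧} = {Ann, Gus, Kim, Ona, Uma}
⟦behind Rae⟧ = {x : ⟨x, Rae⟩ ∈ ⟦behind⟧} = {Ann, Gus, Jo, Ona, Rae, Uma}
⟦soldier⟧ = {Ann, Jo, Kim, Ona, Uma}
… ∩ ⟦in front of Ann⟧ = {Ann, Jo, Kim, Ona, Uma} ∩ {Ann, Gus, Kim, Ona, Uma} = {Ann, Kim, Ona, Uma}
… ∩ ⟦behind Rae⟧ = {Ann, Kim, Ona, Uma} ∩ {Ann, Gus, Jo, Ona, Rae, Uma} = {Ann, Ona, Uma}
… ∩ ⟦southern⟧ = {Ann, Ona, Uma} ∩ {Ann, Jo, Kim, Ona, Uma} = {Ann, Ona, Uma}
… ∩ ⟦striped⟧ = {Ann, Ona, Uma} ∩ {Ann, Jo, Kim, Rae, Uma} = {Ann, Uma}
So ⟦southern striped soldier in front of Ann behind Rae⟧ = {Ann, Uma}.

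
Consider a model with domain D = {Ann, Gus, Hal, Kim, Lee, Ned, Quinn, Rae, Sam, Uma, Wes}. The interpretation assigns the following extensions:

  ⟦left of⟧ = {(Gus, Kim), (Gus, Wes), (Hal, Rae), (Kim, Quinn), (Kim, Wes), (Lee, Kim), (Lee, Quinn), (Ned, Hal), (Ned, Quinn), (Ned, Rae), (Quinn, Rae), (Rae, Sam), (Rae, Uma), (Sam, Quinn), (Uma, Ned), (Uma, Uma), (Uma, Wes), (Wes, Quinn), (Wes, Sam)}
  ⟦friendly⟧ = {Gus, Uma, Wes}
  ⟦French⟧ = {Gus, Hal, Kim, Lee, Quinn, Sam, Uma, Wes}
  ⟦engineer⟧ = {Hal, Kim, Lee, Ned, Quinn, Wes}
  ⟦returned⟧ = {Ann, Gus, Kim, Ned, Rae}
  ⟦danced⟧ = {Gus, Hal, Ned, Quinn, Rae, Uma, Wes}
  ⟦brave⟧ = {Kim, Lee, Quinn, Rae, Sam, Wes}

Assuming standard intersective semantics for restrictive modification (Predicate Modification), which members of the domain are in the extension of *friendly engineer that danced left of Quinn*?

⟦that danced⟧ = ⟦danced⟧ = {Gus, Hal, Ned, Quinn, Rae, Uma, Wes}
⟦left of Quinn⟧ = {x : ⟨x, Quinn⟩ ∈ ⟦left of⟧} = {Kim, Lee, Ned, Sam, Wes}
⟦engineer⟧ = {Hal, Kim, Lee, Ned, Quinn, Wes}
… ∩ ⟦that danced⟧ = {Hal, Kim, Lee, Ned, Quinn, Wes} ∩ {Gus, Hal, Ned, Quinn, Rae, Uma, Wes} = {Hal, Ned, Quinn, Wes}
… ∩ ⟦left of Quinn⟧ = {Hal, Ned, Quinn, Wes} ∩ {Kim, Lee, Ned, Sam, Wes} = {Ned, Wes}
… ∩ ⟦friendly⟧ = {Ned, Wes} ∩ {Gus, Uma, Wes} = {Wes}
So ⟦friendly engineer that danced left of Quinn⟧ = {Wes}.

{Wes}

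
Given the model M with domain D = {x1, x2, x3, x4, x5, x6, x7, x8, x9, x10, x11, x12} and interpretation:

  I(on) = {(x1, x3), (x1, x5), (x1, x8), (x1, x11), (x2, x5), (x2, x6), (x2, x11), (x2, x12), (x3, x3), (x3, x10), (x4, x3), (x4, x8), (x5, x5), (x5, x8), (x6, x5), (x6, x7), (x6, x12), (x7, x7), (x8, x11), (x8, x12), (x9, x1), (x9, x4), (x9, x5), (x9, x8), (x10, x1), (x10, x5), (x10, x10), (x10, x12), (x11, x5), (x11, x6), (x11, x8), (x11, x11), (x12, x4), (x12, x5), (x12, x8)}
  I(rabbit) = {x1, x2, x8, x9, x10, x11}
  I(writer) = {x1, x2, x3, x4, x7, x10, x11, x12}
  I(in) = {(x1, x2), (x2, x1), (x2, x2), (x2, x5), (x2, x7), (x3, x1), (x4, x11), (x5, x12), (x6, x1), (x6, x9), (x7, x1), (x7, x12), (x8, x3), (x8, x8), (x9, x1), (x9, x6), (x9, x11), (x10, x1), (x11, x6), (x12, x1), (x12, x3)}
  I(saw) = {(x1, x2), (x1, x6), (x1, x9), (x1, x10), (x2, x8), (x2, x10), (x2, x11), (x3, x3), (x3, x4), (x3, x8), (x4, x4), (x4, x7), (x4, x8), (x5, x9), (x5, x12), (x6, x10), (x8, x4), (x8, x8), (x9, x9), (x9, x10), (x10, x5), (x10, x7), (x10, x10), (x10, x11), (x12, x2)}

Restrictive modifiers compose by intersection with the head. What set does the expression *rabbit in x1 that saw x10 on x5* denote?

{x2, x9, x10}

⟦in x1⟧ = {x : ⟨x, x1⟩ ∈ ⟦in⟧} = {x2, x3, x6, x7, x9, x10, x12}
⟦that saw x10⟧ = {x : ⟨x, x10⟩ ∈ ⟦saw⟧} = {x1, x2, x6, x9, x10}
⟦on x5⟧ = {x : ⟨x, x5⟩ ∈ ⟦on⟧} = {x1, x2, x5, x6, x9, x10, x11, x12}
⟦rabbit⟧ = {x1, x2, x8, x9, x10, x11}
… ∩ ⟦in x1⟧ = {x1, x2, x8, x9, x10, x11} ∩ {x2, x3, x6, x7, x9, x10, x12} = {x2, x9, x10}
… ∩ ⟦that saw x10⟧ = {x2, x9, x10} ∩ {x1, x2, x6, x9, x10} = {x2, x9, x10}
… ∩ ⟦on x5⟧ = {x2, x9, x10} ∩ {x1, x2, x5, x6, x9, x10, x11, x12} = {x2, x9, x10}
So ⟦rabbit in x1 that saw x10 on x5⟧ = {x2, x9, x10}.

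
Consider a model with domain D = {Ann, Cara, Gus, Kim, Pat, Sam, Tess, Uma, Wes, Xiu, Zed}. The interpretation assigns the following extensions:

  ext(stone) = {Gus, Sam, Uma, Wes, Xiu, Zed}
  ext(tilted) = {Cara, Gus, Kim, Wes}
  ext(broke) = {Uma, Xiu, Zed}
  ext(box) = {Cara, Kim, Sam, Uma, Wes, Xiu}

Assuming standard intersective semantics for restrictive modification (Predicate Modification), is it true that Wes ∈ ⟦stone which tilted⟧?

⟦which tilted⟧ = ⟦tilted⟧ = {Cara, Gus, Kim, Wes}
⟦stone⟧ = {Gus, Sam, Uma, Wes, Xiu, Zed}
… ∩ ⟦which tilted⟧ = {Gus, Sam, Uma, Wes, Xiu, Zed} ∩ {Cara, Gus, Kim, Wes} = {Gus, Wes}
⟦stone which tilted⟧ = {Gus, Wes}; Wes ∈ this set.

yes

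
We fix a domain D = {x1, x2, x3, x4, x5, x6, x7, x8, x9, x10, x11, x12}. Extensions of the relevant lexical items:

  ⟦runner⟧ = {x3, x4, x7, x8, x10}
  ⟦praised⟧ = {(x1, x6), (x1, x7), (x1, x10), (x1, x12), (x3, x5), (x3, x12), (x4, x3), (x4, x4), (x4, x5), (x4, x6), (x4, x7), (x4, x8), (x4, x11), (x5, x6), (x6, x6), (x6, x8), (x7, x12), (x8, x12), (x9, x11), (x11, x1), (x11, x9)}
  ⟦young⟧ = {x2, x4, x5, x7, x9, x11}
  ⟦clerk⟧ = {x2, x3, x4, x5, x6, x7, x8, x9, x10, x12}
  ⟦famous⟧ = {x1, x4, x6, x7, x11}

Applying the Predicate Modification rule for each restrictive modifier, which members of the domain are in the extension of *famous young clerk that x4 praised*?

⟦that x4 praised⟧ = {x : ⟨x4, x⟩ ∈ ⟦praised⟧} = {x3, x4, x5, x6, x7, x8, x11}
⟦clerk⟧ = {x2, x3, x4, x5, x6, x7, x8, x9, x10, x12}
… ∩ ⟦that x4 praised⟧ = {x2, x3, x4, x5, x6, x7, x8, x9, x10, x12} ∩ {x3, x4, x5, x6, x7, x8, x11} = {x3, x4, x5, x6, x7, x8}
… ∩ ⟦famous⟧ = {x3, x4, x5, x6, x7, x8} ∩ {x1, x4, x6, x7, x11} = {x4, x6, x7}
… ∩ ⟦young⟧ = {x4, x6, x7} ∩ {x2, x4, x5, x7, x9, x11} = {x4, x7}
So ⟦famous young clerk that x4 praised⟧ = {x4, x7}.

{x4, x7}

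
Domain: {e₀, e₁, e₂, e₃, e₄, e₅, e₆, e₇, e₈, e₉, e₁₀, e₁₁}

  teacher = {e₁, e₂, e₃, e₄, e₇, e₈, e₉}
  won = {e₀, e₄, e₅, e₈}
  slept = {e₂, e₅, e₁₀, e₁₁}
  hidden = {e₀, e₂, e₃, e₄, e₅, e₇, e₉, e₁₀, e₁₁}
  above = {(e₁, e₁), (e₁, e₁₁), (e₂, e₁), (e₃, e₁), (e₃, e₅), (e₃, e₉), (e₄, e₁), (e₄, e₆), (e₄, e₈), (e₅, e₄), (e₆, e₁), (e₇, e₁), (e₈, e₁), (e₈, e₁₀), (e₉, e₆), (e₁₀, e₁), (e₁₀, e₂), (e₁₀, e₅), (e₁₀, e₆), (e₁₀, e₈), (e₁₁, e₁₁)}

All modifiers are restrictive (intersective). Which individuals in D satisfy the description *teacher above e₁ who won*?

{e₄, e₈}

⟦above e₁⟧ = {x : ⟨x, e₁⟩ ∈ ⟦above⟧} = {e₁, e₂, e₃, e₄, e₆, e₇, e₈, e₁₀}
⟦who won⟧ = ⟦won⟧ = {e₀, e₄, e₅, e₈}
⟦teacher⟧ = {e₁, e₂, e₃, e₄, e₇, e₈, e₉}
… ∩ ⟦above e₁⟧ = {e₁, e₂, e₃, e₄, e₇, e₈, e₉} ∩ {e₁, e₂, e₃, e₄, e₆, e₇, e₈, e₁₀} = {e₁, e₂, e₃, e₄, e₇, e₈}
… ∩ ⟦who won⟧ = {e₁, e₂, e₃, e₄, e₇, e₈} ∩ {e₀, e₄, e₅, e₈} = {e₄, e₈}
So ⟦teacher above e₁ who won⟧ = {e₄, e₈}.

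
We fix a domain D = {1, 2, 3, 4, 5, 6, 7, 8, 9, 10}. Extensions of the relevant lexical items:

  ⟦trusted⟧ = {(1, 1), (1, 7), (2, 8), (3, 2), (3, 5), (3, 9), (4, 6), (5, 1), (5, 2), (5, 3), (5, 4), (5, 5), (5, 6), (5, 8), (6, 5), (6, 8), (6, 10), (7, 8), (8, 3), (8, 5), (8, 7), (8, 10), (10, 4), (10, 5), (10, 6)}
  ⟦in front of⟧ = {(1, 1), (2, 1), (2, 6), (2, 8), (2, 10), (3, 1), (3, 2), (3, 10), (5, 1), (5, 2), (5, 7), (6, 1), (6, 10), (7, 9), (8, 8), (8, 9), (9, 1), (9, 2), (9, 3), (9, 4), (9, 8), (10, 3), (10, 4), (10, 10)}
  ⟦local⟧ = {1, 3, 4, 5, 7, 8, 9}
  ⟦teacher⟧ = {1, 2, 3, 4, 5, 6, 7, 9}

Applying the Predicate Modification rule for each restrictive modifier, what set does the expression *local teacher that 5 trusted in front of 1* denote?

⟦that 5 trusted⟧ = {x : ⟨5, x⟩ ∈ ⟦trusted⟧} = {1, 2, 3, 4, 5, 6, 8}
⟦in front of 1⟧ = {x : ⟨x, 1⟩ ∈ ⟦in front of⟧} = {1, 2, 3, 5, 6, 9}
⟦teacher⟧ = {1, 2, 3, 4, 5, 6, 7, 9}
… ∩ ⟦that 5 trusted⟧ = {1, 2, 3, 4, 5, 6, 7, 9} ∩ {1, 2, 3, 4, 5, 6, 8} = {1, 2, 3, 4, 5, 6}
… ∩ ⟦in front of 1⟧ = {1, 2, 3, 4, 5, 6} ∩ {1, 2, 3, 5, 6, 9} = {1, 2, 3, 5, 6}
… ∩ ⟦local⟧ = {1, 2, 3, 5, 6} ∩ {1, 3, 4, 5, 7, 8, 9} = {1, 3, 5}
So ⟦local teacher that 5 trusted in front of 1⟧ = {1, 3, 5}.

{1, 3, 5}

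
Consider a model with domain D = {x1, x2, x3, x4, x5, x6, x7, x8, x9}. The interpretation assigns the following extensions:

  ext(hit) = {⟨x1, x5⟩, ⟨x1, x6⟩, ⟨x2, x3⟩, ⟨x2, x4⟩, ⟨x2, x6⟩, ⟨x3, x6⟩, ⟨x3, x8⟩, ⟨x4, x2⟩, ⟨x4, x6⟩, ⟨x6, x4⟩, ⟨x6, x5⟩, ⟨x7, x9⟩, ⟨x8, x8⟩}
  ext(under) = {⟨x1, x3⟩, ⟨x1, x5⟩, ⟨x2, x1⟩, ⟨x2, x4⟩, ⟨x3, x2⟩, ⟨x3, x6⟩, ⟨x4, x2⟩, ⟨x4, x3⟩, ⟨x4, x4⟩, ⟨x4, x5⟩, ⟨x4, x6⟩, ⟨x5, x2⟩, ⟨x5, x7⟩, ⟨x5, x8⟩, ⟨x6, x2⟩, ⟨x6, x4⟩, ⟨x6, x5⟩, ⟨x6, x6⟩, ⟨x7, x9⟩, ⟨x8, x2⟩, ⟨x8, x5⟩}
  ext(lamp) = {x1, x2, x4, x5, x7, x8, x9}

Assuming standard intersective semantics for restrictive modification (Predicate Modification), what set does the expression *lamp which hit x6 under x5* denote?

{x1, x4}

⟦which hit x6⟧ = {x : ⟨x, x6⟩ ∈ ⟦hit⟧} = {x1, x2, x3, x4}
⟦under x5⟧ = {x : ⟨x, x5⟩ ∈ ⟦under⟧} = {x1, x4, x6, x8}
⟦lamp⟧ = {x1, x2, x4, x5, x7, x8, x9}
… ∩ ⟦which hit x6⟧ = {x1, x2, x4, x5, x7, x8, x9} ∩ {x1, x2, x3, x4} = {x1, x2, x4}
… ∩ ⟦under x5⟧ = {x1, x2, x4} ∩ {x1, x4, x6, x8} = {x1, x4}
So ⟦lamp which hit x6 under x5⟧ = {x1, x4}.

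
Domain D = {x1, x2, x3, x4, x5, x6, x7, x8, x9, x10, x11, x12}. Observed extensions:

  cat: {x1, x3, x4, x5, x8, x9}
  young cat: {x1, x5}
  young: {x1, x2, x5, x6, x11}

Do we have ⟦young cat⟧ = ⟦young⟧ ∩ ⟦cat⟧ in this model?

yes

⟦young⟧ ∩ ⟦cat⟧ = {x1, x2, x5, x6, x11} ∩ {x1, x3, x4, x5, x8, x9} = {x1, x5}
Observed ⟦young cat⟧ = {x1, x5}.
These coincide, so the modifier is intersective here.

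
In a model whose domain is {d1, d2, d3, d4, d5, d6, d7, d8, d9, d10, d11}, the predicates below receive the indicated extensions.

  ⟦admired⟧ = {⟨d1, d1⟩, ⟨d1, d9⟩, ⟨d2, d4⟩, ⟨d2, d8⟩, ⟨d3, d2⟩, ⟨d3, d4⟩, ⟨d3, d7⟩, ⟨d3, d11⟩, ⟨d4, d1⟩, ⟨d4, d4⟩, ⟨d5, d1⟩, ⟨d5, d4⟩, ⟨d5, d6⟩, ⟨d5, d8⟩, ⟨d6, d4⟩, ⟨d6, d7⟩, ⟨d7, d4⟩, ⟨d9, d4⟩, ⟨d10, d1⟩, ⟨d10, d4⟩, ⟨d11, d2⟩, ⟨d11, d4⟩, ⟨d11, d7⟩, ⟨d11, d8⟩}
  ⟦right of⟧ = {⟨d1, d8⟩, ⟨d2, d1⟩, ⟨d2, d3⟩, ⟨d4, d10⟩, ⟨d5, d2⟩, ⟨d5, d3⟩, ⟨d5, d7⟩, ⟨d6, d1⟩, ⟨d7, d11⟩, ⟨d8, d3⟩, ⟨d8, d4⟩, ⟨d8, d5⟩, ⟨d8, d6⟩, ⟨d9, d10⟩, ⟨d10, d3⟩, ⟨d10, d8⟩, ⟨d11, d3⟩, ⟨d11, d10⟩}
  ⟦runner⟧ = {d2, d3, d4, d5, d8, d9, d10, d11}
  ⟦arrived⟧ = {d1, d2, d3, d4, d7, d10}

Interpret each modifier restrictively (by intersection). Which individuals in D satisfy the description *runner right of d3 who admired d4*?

⟦right of d3⟧ = {x : ⟨x, d3⟩ ∈ ⟦right of⟧} = {d2, d5, d8, d10, d11}
⟦who admired d4⟧ = {x : ⟨x, d4⟩ ∈ ⟦admired⟧} = {d2, d3, d4, d5, d6, d7, d9, d10, d11}
⟦runner⟧ = {d2, d3, d4, d5, d8, d9, d10, d11}
… ∩ ⟦right of d3⟧ = {d2, d3, d4, d5, d8, d9, d10, d11} ∩ {d2, d5, d8, d10, d11} = {d2, d5, d8, d10, d11}
… ∩ ⟦who admired d4⟧ = {d2, d5, d8, d10, d11} ∩ {d2, d3, d4, d5, d6, d7, d9, d10, d11} = {d2, d5, d10, d11}
So ⟦runner right of d3 who admired d4⟧ = {d2, d5, d10, d11}.

{d2, d5, d10, d11}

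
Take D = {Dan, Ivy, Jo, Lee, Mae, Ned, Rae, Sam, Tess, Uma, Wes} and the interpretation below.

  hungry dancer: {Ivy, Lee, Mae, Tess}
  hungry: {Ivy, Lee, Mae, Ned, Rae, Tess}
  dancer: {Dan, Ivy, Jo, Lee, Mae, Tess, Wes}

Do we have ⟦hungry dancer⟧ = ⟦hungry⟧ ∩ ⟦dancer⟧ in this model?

yes

⟦hungry⟧ ∩ ⟦dancer⟧ = {Ivy, Lee, Mae, Ned, Rae, Tess} ∩ {Dan, Ivy, Jo, Lee, Mae, Tess, Wes} = {Ivy, Lee, Mae, Tess}
Observed ⟦hungry dancer⟧ = {Ivy, Lee, Mae, Tess}.
These coincide, so the modifier is intersective here.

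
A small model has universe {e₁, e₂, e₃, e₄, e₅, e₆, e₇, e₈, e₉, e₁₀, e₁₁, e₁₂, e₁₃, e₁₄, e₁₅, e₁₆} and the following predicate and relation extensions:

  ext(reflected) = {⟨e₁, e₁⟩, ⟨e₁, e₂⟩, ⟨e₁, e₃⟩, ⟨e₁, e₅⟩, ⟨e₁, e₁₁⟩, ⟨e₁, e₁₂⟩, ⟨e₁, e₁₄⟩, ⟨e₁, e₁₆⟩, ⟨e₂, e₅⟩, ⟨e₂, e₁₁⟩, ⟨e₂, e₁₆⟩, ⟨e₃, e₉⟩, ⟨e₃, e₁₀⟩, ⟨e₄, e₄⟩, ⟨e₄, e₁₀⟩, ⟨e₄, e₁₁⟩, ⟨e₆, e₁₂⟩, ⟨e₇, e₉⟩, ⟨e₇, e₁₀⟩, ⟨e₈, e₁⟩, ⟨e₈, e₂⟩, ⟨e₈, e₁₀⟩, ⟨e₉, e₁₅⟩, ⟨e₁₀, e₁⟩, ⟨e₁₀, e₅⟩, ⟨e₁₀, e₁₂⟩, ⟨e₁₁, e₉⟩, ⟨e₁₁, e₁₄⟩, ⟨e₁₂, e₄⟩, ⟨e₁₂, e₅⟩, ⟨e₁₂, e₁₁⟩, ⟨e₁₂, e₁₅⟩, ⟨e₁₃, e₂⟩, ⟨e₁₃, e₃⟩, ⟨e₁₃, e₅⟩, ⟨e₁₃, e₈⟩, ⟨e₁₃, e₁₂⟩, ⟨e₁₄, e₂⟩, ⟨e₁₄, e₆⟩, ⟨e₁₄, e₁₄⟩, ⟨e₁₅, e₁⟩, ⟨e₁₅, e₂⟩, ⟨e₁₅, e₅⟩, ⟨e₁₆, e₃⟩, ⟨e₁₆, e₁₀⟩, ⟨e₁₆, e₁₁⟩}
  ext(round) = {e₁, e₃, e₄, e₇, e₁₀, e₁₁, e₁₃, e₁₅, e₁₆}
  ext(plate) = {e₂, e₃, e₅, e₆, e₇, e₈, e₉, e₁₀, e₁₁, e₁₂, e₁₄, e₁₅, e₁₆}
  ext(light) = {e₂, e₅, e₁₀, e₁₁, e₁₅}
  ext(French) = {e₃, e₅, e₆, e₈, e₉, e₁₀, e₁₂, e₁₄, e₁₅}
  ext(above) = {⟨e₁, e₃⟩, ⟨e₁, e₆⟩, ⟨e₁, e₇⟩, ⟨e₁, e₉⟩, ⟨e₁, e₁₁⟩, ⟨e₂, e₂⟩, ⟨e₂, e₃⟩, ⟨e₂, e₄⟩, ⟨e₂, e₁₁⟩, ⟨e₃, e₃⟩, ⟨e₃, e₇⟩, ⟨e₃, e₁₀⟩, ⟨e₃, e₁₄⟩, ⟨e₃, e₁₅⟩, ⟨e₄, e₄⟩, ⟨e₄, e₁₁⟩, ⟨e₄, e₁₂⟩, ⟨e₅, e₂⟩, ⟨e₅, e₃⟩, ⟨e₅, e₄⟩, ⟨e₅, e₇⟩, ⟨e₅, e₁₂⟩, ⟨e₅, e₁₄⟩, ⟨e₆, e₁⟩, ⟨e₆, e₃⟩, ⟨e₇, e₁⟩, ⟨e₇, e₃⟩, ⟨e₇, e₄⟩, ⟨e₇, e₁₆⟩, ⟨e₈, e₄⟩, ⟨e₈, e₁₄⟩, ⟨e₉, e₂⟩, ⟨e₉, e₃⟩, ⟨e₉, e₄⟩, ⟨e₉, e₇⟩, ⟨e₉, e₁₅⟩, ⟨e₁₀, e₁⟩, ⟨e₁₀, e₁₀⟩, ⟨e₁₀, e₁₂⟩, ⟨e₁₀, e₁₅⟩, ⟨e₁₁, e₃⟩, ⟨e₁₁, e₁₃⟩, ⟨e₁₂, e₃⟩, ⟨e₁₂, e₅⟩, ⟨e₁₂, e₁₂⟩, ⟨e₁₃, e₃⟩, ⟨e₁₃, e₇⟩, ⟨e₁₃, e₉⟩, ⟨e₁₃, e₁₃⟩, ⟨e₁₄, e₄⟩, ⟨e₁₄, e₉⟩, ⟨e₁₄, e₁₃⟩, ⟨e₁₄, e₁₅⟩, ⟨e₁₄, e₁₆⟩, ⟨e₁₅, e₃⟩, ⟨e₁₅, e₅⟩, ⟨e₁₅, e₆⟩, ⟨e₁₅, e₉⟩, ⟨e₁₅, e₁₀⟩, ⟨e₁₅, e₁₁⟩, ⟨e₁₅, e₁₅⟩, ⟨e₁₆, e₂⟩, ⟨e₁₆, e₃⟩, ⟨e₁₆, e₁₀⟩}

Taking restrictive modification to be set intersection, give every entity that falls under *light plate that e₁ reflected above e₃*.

⟦that e₁ reflected⟧ = {x : ⟨e₁, x⟩ ∈ ⟦reflected⟧} = {e₁, e₂, e₃, e₅, e₁₁, e₁₂, e₁₄, e₁₆}
⟦above e₃⟧ = {x : ⟨x, e₃⟩ ∈ ⟦above⟧} = {e₁, e₂, e₃, e₅, e₆, e₇, e₉, e₁₁, e₁₂, e₁₃, e₁₅, e₁₆}
⟦plate⟧ = {e₂, e₃, e₅, e₆, e₇, e₈, e₉, e₁₀, e₁₁, e₁₂, e₁₄, e₁₅, e₁₆}
… ∩ ⟦that e₁ reflected⟧ = {e₂, e₃, e₅, e₆, e₇, e₈, e₉, e₁₀, e₁₁, e₁₂, e₁₄, e₁₅, e₁₆} ∩ {e₁, e₂, e₃, e₅, e₁₁, e₁₂, e₁₄, e₁₆} = {e₂, e₃, e₅, e₁₁, e₁₂, e₁₄, e₁₆}
… ∩ ⟦above e₃⟧ = {e₂, e₃, e₅, e₁₁, e₁₂, e₁₄, e₁₆} ∩ {e₁, e₂, e₃, e₅, e₆, e₇, e₉, e₁₁, e₁₂, e₁₃, e₁₅, e₁₆} = {e₂, e₃, e₅, e₁₁, e₁₂, e₁₆}
… ∩ ⟦light⟧ = {e₂, e₃, e₅, e₁₁, e₁₂, e₁₆} ∩ {e₂, e₅, e₁₀, e₁₁, e₁₅} = {e₂, e₅, e₁₁}
So ⟦light plate that e₁ reflected above e₃⟧ = {e₂, e₅, e₁₁}.

{e₂, e₅, e₁₁}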